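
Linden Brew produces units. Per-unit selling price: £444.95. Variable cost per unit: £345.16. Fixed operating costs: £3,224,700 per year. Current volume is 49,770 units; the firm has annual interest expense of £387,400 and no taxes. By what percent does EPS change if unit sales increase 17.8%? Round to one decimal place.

+65.3%

Contribution at this volume is 49,770 × £99.79 = £4,966,548.30.
Subtracting fixed costs: EBIT = £4,966,548.30 − £3,224,700 = £1,741,848.30.
Interest = £387,400.00, so EBIT − I = £1,354,448.30.
Degree of combined leverage = contribution ÷ (EBIT − I) = £4,966,548.30 ÷ £1,354,448.30 = 3.6668.
%ΔEPS = DCL × %ΔSales = 3.6668 × +17.8% = +65.3%.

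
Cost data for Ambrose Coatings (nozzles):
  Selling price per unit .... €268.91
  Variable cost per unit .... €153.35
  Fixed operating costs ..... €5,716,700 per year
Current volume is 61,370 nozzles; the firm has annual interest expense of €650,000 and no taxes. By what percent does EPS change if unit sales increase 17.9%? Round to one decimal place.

+175.0%

At 61,370 units, contribution = 61,370 × €115.56 = €7,091,917.20.
EBIT = €7,091,917.20 − €5,716,700 = €1,375,217.20.
Interest = €650,000.00, so EBIT − I = €725,217.20.
Degree of combined leverage = contribution ÷ (EBIT − I) = €7,091,917.20 ÷ €725,217.20 = 9.7790.
%ΔEPS = DCL × %ΔSales = 9.7790 × +17.9% = +175.0%.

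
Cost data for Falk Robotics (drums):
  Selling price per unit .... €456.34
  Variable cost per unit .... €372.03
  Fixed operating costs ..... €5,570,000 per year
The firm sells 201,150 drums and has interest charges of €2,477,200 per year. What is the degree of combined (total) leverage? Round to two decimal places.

At 201,150 units, contribution = 201,150 × €84.31 = €16,958,956.50.
Subtracting fixed costs: EBIT = €16,958,956.50 − €5,570,000 = €11,388,956.50. Interest = €2,477,200.00, so EBIT − I = €8,911,756.50.
Degree of total leverage = total CM / (EBIT − interest) = €16,958,956.50 / €8,911,756.50 = 1.9030.

1.90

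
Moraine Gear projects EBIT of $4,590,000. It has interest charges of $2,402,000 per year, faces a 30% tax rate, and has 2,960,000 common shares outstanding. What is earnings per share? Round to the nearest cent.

Pre-tax income = $4,590,000 − $2,402,000.00 = $2,188,000.00.
After tax at 30%: net income = $2,188,000.00 × 0.70 = $1,531,600.00.
EPS = $1,531,600.00 ÷ 2,960,000 = $0.52.

$0.52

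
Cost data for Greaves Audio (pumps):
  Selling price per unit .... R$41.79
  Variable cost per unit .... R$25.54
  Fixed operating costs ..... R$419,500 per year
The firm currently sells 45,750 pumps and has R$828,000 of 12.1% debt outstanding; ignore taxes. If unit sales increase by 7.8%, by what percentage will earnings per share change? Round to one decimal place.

+25.9%

Contribution at this volume is 45,750 × R$16.25 = R$743,437.50.
Operating income = contribution − fixed costs = R$743,437.50 − R$419,500 = R$323,937.50.
After interest of R$100,188.00, pre-tax earnings = R$223,749.50.
Degree of combined leverage = contribution ÷ (EBIT − I) = R$743,437.50 ÷ R$223,749.50 = 3.3226.
%ΔEPS = DCL × %ΔSales = 3.3226 × +7.8% = +25.9%.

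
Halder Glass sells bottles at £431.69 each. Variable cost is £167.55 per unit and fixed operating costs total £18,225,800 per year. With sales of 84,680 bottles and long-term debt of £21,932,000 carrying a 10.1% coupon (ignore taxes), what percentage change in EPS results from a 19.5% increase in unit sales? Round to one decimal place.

+226.4%

Contribution at this volume is 84,680 × £264.14 = £22,367,375.20.
Subtracting fixed costs: EBIT = £22,367,375.20 − £18,225,800 = £4,141,575.20.
Interest = £2,215,132.00, so EBIT − I = £1,926,443.20.
DCL = total CM / (EBIT − I) = £22,367,375.20 / £1,926,443.20 = 11.6107.
%ΔEPS = DCL × %ΔSales = 11.6107 × +19.5% = +226.4%.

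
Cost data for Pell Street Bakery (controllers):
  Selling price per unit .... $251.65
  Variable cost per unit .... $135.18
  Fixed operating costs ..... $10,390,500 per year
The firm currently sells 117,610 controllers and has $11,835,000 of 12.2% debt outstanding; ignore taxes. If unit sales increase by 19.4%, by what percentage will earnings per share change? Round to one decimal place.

Total contribution margin = 117,610 × $116.47 = $13,698,036.70.
Subtracting fixed costs: EBIT = $13,698,036.70 − $10,390,500 = $3,307,536.70.
After interest of $1,443,870.00, pre-tax earnings = $1,863,666.70.
DCL = total CM / (EBIT − I) = $13,698,036.70 / $1,863,666.70 = 7.3500.
%ΔEPS = DCL × %ΔSales = 7.3500 × +19.4% = +142.6%.

+142.6%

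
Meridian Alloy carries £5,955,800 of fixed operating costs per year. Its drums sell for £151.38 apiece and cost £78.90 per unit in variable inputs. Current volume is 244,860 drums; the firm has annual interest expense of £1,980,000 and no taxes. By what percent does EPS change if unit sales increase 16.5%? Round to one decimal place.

+29.8%

At 244,860 units, contribution = 244,860 × £72.48 = £17,747,452.80.
Operating income = contribution − fixed costs = £17,747,452.80 − £5,955,800 = £11,791,652.80.
Interest = £1,980,000.00, so EBIT − I = £9,811,652.80.
Degree of combined leverage = contribution ÷ (EBIT − I) = £17,747,452.80 ÷ £9,811,652.80 = 1.8088.
EPS therefore changes by 1.8088 × (+16.5%) = +29.8%.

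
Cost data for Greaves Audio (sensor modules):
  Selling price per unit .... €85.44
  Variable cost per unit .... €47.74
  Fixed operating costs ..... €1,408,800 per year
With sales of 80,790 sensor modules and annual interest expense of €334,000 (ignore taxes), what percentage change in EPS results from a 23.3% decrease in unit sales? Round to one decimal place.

Contribution at this volume is 80,790 × €37.70 = €3,045,783.00.
Operating income = contribution − fixed costs = €3,045,783.00 − €1,408,800 = €1,636,983.00.
Interest = €334,000.00, so EBIT − I = €1,302,983.00.
Degree of combined leverage = contribution ÷ (EBIT − I) = €3,045,783.00 ÷ €1,302,983.00 = 2.3375.
EPS therefore changes by 2.3375 × (-23.3%) = -54.5%.

-54.5%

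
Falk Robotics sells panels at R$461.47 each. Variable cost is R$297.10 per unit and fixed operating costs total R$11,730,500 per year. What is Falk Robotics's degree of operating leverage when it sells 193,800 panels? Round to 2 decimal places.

1.58

Contribution at this volume is 193,800 × R$164.37 = R$31,854,906.00.
Subtracting fixed costs: EBIT = R$31,854,906.00 − R$11,730,500 = R$20,124,406.00.
DOL = contribution ÷ EBIT = R$31,854,906.00 ÷ R$20,124,406.00 = 1.5829.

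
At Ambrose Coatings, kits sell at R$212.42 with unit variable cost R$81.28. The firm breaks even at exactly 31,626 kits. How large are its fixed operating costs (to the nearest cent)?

R$4,147,433.64

Each unit contributes R$212.42 − R$81.28 = R$131.14.
Since BE = FC / CM, FC = 31,626 × R$131.14 = R$4,147,433.64.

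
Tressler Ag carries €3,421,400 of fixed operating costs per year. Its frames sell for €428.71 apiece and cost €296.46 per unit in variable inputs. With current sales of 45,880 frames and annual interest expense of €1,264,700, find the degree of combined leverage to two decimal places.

Total contribution margin = 45,880 × €132.25 = €6,067,630.00.
Operating income = contribution − fixed costs = €6,067,630.00 − €3,421,400 = €2,646,230.00. Interest = €1,264,700.00.
DOL = €6,067,630.00 ÷ €2,646,230.00 = 2.2929; DFL = €2,646,230.00 ÷ €1,381,530.00 = 1.9154.
DCL = DOL × DFL = 2.2929 × 1.9154 = 4.3918.

4.39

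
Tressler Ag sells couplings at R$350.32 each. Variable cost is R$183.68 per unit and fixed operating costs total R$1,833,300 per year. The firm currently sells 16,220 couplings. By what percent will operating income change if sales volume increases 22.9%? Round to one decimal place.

At 16,220 units, contribution = 16,220 × R$166.64 = R$2,702,900.80.
Operating income = contribution − fixed costs = R$2,702,900.80 − R$1,833,300 = R$869,600.80.
Degree of operating leverage = R$2,702,900.80 / R$869,600.80 = 3.1082.
So EBIT moves 3.1082 × (+22.9%) = +71.2%.

+71.2%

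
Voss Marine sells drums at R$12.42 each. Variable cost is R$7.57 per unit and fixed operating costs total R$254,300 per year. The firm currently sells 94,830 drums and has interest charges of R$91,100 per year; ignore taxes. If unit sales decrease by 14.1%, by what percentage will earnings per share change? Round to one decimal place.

At 94,830 units, contribution = 94,830 × R$4.85 = R$459,925.50.
EBIT = R$459,925.50 − R$254,300 = R$205,625.50.
Interest = R$91,100.00, so EBIT − I = R$114,525.50.
Degree of combined leverage = contribution ÷ (EBIT − I) = R$459,925.50 ÷ R$114,525.50 = 4.0159.
EPS therefore changes by 4.0159 × (-14.1%) = -56.6%.

-56.6%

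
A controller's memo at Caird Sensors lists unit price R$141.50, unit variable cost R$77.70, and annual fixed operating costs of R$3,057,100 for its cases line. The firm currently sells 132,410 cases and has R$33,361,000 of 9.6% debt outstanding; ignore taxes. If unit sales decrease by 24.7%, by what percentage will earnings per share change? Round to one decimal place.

Contribution at this volume is 132,410 × R$63.80 = R$8,447,758.00.
Operating income = contribution − fixed costs = R$8,447,758.00 − R$3,057,100 = R$5,390,658.00.
After interest of R$3,202,656.00, pre-tax earnings = R$2,188,002.00.
DCL = total CM / (EBIT − I) = R$8,447,758.00 / R$2,188,002.00 = 3.8609.
EPS therefore changes by 3.8609 × (-24.7%) = -95.4%.

-95.4%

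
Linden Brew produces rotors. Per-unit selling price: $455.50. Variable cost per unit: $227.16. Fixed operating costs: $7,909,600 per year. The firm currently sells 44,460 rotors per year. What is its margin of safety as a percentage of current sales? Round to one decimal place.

22.1%

Each unit contributes $455.50 − $227.16 = $228.34. Break-even units = $7,909,600 ÷ $228.34 = 34,639.57; break-even revenue = 34,639.57 × $455.50 = $15,778,325.30.
Actual sales revenue = 44,460 × $455.50 = $20,251,530.00.
Margin of safety = ($20,251,530.00 − $15,778,325.30) ÷ $20,251,530.00 = 22.1%.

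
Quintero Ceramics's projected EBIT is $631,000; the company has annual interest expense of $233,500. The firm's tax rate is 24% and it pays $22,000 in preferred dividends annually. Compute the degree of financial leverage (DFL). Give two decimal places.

Annual interest charges come to $233,500.00.
Preferred dividends grossed up pre-tax: $22,000 / (1 − 0.24) = $28,947.37.
DFL = EBIT ÷ [EBIT − I − D_p/(1−t)] = $631,000 ÷ [$631,000 − $233,500.00 − $28,947.37] = $631,000 ÷ $368,552.63 = 1.7121.

1.71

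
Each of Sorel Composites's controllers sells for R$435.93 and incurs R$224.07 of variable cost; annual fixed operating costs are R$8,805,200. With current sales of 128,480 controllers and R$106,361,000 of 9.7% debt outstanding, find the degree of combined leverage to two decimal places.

3.36

Total contribution margin = 128,480 × R$211.86 = R$27,219,772.80.
EBIT = R$27,219,772.80 − R$8,805,200 = R$18,414,572.80. Interest = R$10,317,017.00, so EBIT − I = R$8,097,555.80.
Degree of total leverage = total CM / (EBIT − interest) = R$27,219,772.80 / R$8,097,555.80 = 3.3615.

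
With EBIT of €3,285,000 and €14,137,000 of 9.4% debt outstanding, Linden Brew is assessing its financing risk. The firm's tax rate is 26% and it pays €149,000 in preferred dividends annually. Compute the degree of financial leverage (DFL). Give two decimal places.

1.87

Annual interest charges come to €1,328,878.00.
Pre-tax preferred-dividend burden = €149,000 ÷ (1 − 0.26) = €201,351.35.
DFL = EBIT ÷ [EBIT − I − D_p/(1−t)] = €3,285,000 ÷ [€3,285,000 − €1,328,878.00 − €201,351.35] = €3,285,000 ÷ €1,754,770.65 = 1.8720.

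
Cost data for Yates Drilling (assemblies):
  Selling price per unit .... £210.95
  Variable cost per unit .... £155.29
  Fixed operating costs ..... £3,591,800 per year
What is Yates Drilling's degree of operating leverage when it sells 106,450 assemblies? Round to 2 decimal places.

At 106,450 units, contribution = 106,450 × £55.66 = £5,925,007.00.
Operating income = contribution − fixed costs = £5,925,007.00 − £3,591,800 = £2,333,207.00.
Degree of operating leverage = £5,925,007.00 / £2,333,207.00 = 2.5394.

2.54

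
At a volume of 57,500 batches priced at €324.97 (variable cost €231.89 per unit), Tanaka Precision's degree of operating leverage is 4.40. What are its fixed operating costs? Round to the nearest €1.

Contribution at this volume is 57,500 × €93.08 = €5,352,100.00.
DOL = contribution / EBIT, so EBIT = €5,352,100.00 / 4.40 = €1,216,386.36.
Fixed costs = CM − EBIT = €5,352,100.00 − €1,216,386.36 = €4,135,714.

€4,135,714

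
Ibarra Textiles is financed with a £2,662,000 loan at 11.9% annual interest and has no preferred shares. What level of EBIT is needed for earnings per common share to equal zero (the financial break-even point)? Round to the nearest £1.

£316,778

Annual interest = 11.9% × £2,662,000 = £316,778.00.
With no preferred dividends, EPS = 0 when EBIT exactly covers interest, so the financial break-even EBIT is £316,778.00.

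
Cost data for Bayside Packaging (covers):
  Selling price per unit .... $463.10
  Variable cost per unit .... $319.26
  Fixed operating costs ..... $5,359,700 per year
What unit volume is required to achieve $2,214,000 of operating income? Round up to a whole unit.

52,654 covers

Contribution margin per unit = $463.10 − $319.26 = $143.84.
Required volume = (fixed costs + target profit) ÷ CM = ($5,359,700 + $2,214,000) ÷ $143.84 = 52,653.64, so 52,654 covers.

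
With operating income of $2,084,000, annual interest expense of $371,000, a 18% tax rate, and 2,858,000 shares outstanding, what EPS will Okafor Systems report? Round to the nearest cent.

Interest = $371,000.00, so EBT = $2,084,000 − $371,000.00 = $1,713,000.00.
Net income = $1,713,000.00 × (1 − 0.18) = $1,404,660.00.
Per share: $1,404,660.00 / 2,858,000 shares = $0.49.

$0.49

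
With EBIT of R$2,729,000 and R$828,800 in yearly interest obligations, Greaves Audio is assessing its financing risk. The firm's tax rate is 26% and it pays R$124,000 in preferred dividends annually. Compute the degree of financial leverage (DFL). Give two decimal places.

Annual interest charges come to R$828,800.00.
Pre-tax preferred-dividend burden = R$124,000 ÷ (1 − 0.26) = R$167,567.57.
DFL = EBIT ÷ [EBIT − I − D_p/(1−t)] = R$2,729,000 ÷ [R$2,729,000 − R$828,800.00 − R$167,567.57] = R$2,729,000 ÷ R$1,732,632.43 = 1.5751.

1.58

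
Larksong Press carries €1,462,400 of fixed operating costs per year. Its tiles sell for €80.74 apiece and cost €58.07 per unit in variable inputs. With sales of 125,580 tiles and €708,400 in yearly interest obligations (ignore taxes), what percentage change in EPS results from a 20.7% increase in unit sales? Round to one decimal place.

+87.2%

Contribution at this volume is 125,580 × €22.67 = €2,846,898.60.
Operating income = contribution − fixed costs = €2,846,898.60 − €1,462,400 = €1,384,498.60.
After interest of €708,400.00, pre-tax earnings = €676,098.60.
Degree of combined leverage = contribution ÷ (EBIT − I) = €2,846,898.60 ÷ €676,098.60 = 4.2108.
%ΔEPS = DCL × %ΔSales = 4.2108 × +20.7% = +87.2%.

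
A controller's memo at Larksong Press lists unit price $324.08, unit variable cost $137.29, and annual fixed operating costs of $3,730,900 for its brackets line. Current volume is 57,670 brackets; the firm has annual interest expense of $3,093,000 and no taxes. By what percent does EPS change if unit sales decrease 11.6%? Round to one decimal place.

-31.6%

At 57,670 units, contribution = 57,670 × $186.79 = $10,772,179.30.
Subtracting fixed costs: EBIT = $10,772,179.30 − $3,730,900 = $7,041,279.30.
Interest = $3,093,000.00, so EBIT − I = $3,948,279.30.
DCL = total CM / (EBIT − I) = $10,772,179.30 / $3,948,279.30 = 2.7283.
EPS therefore changes by 2.7283 × (-11.6%) = -31.6%.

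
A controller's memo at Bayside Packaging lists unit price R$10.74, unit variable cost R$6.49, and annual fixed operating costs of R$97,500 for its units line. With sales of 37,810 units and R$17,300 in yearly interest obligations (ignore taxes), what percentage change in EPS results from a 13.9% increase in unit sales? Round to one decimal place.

Total contribution margin = 37,810 × R$4.25 = R$160,692.50.
Operating income = contribution − fixed costs = R$160,692.50 − R$97,500 = R$63,192.50.
Interest = R$17,300.00, so EBIT − I = R$45,892.50.
Degree of combined leverage = contribution ÷ (EBIT − I) = R$160,692.50 ÷ R$45,892.50 = 3.5015.
EPS therefore changes by 3.5015 × (+13.9%) = +48.7%.

+48.7%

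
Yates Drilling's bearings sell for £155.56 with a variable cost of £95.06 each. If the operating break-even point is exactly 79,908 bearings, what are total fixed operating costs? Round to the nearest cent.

£4,834,434.00

Each unit contributes £155.56 − £95.06 = £60.50.
Since BE = FC / CM, FC = 79,908 × £60.50 = £4,834,434.00.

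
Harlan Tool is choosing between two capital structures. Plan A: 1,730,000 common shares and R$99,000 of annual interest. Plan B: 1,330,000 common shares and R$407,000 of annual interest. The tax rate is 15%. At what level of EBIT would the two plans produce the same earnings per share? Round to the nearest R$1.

R$1,431,100

Set EPS_A = EPS_B: (EBIT − R$99,000)(1 − 0.15) ÷ 1,730,000 = (EBIT − R$407,000)(1 − 0.15) ÷ 1,330,000.
Cancelling (1 − t) and cross-multiplying: 1,330,000·(EBIT − 99,000) = 1,730,000·(EBIT − 407,000).
EBIT × (1,730,000 − 1,330,000) = 407,000 × 1,730,000 − 99,000 × 1,330,000 = 572,440,000,000, so EBIT = 572,440,000,000 ÷ 400,000 = 1,431,100.00.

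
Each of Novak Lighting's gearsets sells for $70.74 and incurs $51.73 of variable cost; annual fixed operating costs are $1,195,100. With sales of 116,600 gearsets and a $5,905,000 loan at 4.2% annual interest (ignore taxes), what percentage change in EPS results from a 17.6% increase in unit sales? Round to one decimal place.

Total contribution margin = 116,600 × $19.01 = $2,216,566.00.
Subtracting fixed costs: EBIT = $2,216,566.00 − $1,195,100 = $1,021,466.00.
After interest of $248,010.00, pre-tax earnings = $773,456.00.
Degree of combined leverage = contribution ÷ (EBIT − I) = $2,216,566.00 ÷ $773,456.00 = 2.8658.
EPS therefore changes by 2.8658 × (+17.6%) = +50.4%.

+50.4%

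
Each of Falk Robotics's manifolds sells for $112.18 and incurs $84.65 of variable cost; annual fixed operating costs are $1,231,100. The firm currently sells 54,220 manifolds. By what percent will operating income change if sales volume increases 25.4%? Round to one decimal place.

+144.9%

Contribution at this volume is 54,220 × $27.53 = $1,492,676.60.
Subtracting fixed costs: EBIT = $1,492,676.60 − $1,231,100 = $261,576.60.
Degree of operating leverage = $1,492,676.60 / $261,576.60 = 5.7065.
So EBIT moves 5.7065 × (+25.4%) = +144.9%.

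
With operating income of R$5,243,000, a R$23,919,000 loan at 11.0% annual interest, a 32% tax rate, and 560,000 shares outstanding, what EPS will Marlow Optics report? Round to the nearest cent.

R$3.17

Interest = R$2,631,090.00, so EBT = R$5,243,000 − R$2,631,090.00 = R$2,611,910.00.
After tax at 32%: net income = R$2,611,910.00 × 0.68 = R$1,776,098.80.
EPS = R$1,776,098.80 ÷ 560,000 = R$3.17.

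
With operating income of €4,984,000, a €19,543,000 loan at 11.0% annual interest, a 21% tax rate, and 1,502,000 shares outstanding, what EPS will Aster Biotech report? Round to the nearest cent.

Interest = €2,149,730.00, so EBT = €4,984,000 − €2,149,730.00 = €2,834,270.00.
After tax at 21%: net income = €2,834,270.00 × 0.79 = €2,239,073.30.
Per share: €2,239,073.30 / 1,502,000 shares = €1.49.

€1.49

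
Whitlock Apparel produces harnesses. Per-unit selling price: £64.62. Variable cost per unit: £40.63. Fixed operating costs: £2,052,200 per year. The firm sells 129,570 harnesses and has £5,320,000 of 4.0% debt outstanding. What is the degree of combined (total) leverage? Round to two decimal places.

Contribution at this volume is 129,570 × £23.99 = £3,108,384.30.
Operating income = contribution − fixed costs = £3,108,384.30 − £2,052,200 = £1,056,184.30. Interest = £212,800.00, so EBIT − I = £843,384.30.
DCL = contribution ÷ (EBIT − I) = £3,108,384.30 ÷ £843,384.30 = 3.6856.

3.69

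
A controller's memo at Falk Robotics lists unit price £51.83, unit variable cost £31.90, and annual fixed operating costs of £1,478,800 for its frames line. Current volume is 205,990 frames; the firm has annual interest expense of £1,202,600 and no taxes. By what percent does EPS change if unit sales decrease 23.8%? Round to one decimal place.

At 205,990 units, contribution = 205,990 × £19.93 = £4,105,380.70.
Subtracting fixed costs: EBIT = £4,105,380.70 − £1,478,800 = £2,626,580.70.
After interest of £1,202,600.00, pre-tax earnings = £1,423,980.70.
Degree of combined leverage = contribution ÷ (EBIT − I) = £4,105,380.70 ÷ £1,423,980.70 = 2.8830.
EPS therefore changes by 2.8830 × (-23.8%) = -68.6%.

-68.6%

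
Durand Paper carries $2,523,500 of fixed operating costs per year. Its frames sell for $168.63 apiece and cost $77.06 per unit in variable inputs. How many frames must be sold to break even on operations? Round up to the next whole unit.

Contribution margin per unit = $168.63 − $77.06 = $91.57.
Break-even Q = $2,523,500 / $91.57 = 27,558.15 → 27,559 frames.

27,559 frames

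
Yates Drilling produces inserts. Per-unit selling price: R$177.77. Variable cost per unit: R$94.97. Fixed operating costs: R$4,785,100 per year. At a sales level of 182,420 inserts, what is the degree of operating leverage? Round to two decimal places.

At 182,420 units, contribution = 182,420 × R$82.80 = R$15,104,376.00.
Subtracting fixed costs: EBIT = R$15,104,376.00 − R$4,785,100 = R$10,319,276.00.
So DOL = total CM / EBIT = R$15,104,376.00 / R$10,319,276.00 = 1.4637.

1.46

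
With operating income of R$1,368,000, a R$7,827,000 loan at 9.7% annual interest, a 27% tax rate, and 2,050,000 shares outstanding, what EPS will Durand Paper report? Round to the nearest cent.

R$0.22

Interest = R$759,219.00, so EBT = R$1,368,000 − R$759,219.00 = R$608,781.00.
Net income = R$608,781.00 × (1 − 0.27) = R$444,410.13.
Per share: R$444,410.13 / 2,050,000 shares = R$0.22.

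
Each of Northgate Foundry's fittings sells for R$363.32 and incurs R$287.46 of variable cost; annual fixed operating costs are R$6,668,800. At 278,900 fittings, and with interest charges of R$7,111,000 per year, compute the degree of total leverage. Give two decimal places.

2.87

Total contribution margin = 278,900 × R$75.86 = R$21,157,354.00.
Operating income = contribution − fixed costs = R$21,157,354.00 − R$6,668,800 = R$14,488,554.00. Interest = R$7,111,000.00.
DOL = R$21,157,354.00 ÷ R$14,488,554.00 = 1.4603; DFL = R$14,488,554.00 ÷ R$7,377,554.00 = 1.9639.
Combined leverage = 1.4603 × 1.9639 = 2.8679.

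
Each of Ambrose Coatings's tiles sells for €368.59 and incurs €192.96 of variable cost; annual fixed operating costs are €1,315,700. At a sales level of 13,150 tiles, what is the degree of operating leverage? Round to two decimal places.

2.32

Total contribution margin = 13,150 × €175.63 = €2,309,534.50.
Subtracting fixed costs: EBIT = €2,309,534.50 − €1,315,700 = €993,834.50.
So DOL = total CM / EBIT = €2,309,534.50 / €993,834.50 = 2.3239.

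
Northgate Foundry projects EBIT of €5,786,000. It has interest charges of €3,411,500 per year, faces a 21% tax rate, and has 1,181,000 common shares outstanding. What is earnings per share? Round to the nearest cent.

€1.59

Interest = €3,411,500.00, so EBT = €5,786,000 − €3,411,500.00 = €2,374,500.00.
After tax at 21%: net income = €2,374,500.00 × 0.79 = €1,875,855.00.
EPS = €1,875,855.00 ÷ 1,181,000 = €1.59.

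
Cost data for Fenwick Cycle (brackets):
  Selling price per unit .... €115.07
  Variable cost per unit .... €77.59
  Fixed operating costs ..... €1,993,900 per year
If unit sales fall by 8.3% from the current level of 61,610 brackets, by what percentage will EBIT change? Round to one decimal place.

Total contribution margin = 61,610 × €37.48 = €2,309,142.80.
Operating income = contribution − fixed costs = €2,309,142.80 − €1,993,900 = €315,242.80.
Degree of operating leverage = €2,309,142.80 / €315,242.80 = 7.3250.
Operating income changes by 7.3250 × -8.3% = -60.8%.

-60.8%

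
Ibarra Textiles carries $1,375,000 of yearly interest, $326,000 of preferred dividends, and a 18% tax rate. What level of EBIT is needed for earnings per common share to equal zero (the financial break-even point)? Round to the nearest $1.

$1,772,561

Grossing the preferred dividend up to pre-tax terms: $326,000 / (1 − 0.18) = $397,560.98.
EPS = 0 when EBIT covers interest plus the pre-tax preferred burden: $1,375,000 + $397,560.98 = $1,772,560.98.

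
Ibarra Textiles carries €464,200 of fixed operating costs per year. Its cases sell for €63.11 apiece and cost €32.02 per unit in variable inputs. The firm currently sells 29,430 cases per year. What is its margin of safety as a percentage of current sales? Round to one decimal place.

Unit CM = price − variable cost = €63.11 − €32.02 = €31.09. Break-even units = €464,200 ÷ €31.09 = 14,930.85; break-even revenue = 14,930.85 × €63.11 = €942,285.69.
Actual sales revenue = 29,430 × €63.11 = €1,857,327.30.
Margin of safety = (€1,857,327.30 − €942,285.69) ÷ €1,857,327.30 = 49.3%.

49.3%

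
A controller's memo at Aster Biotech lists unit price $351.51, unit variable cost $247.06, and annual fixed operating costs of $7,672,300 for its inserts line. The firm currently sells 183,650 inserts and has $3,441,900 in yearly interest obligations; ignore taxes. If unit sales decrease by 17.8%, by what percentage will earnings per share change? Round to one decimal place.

Contribution at this volume is 183,650 × $104.45 = $19,182,242.50.
EBIT = $19,182,242.50 − $7,672,300 = $11,509,942.50.
After interest of $3,441,900.00, pre-tax earnings = $8,068,042.50.
DCL = total CM / (EBIT − I) = $19,182,242.50 / $8,068,042.50 = 2.3776.
EPS therefore changes by 2.3776 × (-17.8%) = -42.3%.

-42.3%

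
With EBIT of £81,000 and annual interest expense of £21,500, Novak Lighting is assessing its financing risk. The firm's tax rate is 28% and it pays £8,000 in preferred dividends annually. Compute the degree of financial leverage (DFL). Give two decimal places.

Interest = £21,500.00.
Preferred dividends grossed up pre-tax: £8,000 / (1 − 0.28) = £11,111.11.
DFL = EBIT ÷ [EBIT − I − D_p/(1−t)] = £81,000 ÷ [£81,000 − £21,500.00 − £11,111.11] = £81,000 ÷ £48,388.89 = 1.6739.

1.67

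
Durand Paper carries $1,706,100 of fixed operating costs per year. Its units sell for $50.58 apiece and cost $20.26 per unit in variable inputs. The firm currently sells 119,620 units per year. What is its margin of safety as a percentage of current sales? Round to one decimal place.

53.0%

Unit CM = price − variable cost = $50.58 − $20.26 = $30.32. Break-even units = $1,706,100 ÷ $30.32 = 56,269.79; break-even revenue = 56,269.79 × $50.58 = $2,846,125.92.
Actual sales revenue = 119,620 × $50.58 = $6,050,379.60.
Margin of safety = ($6,050,379.60 − $2,846,125.92) ÷ $6,050,379.60 = 53.0%.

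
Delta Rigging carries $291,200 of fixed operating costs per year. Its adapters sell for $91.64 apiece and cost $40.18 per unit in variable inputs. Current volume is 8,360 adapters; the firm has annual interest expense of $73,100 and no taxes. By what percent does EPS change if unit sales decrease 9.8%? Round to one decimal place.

At 8,360 units, contribution = 8,360 × $51.46 = $430,205.60.
Subtracting fixed costs: EBIT = $430,205.60 − $291,200 = $139,005.60.
After interest of $73,100.00, pre-tax earnings = $65,905.60.
DCL = total CM / (EBIT − I) = $430,205.60 / $65,905.60 = 6.5276.
%ΔEPS = DCL × %ΔSales = 6.5276 × -9.8% = -64.0%.

-64.0%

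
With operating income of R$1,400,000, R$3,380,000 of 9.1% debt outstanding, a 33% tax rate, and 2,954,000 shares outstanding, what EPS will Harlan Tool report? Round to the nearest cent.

R$0.25

Pre-tax income = R$1,400,000 − R$307,580.00 = R$1,092,420.00.
Net income = R$1,092,420.00 × (1 − 0.33) = R$731,921.40.
EPS = R$731,921.40 ÷ 2,954,000 = R$0.25.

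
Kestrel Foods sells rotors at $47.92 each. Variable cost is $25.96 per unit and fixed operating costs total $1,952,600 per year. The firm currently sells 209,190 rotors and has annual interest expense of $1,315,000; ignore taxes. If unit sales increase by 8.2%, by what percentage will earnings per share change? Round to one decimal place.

+28.4%

Contribution at this volume is 209,190 × $21.96 = $4,593,812.40.
Operating income = contribution − fixed costs = $4,593,812.40 − $1,952,600 = $2,641,212.40.
After interest of $1,315,000.00, pre-tax earnings = $1,326,212.40.
DCL = total CM / (EBIT − I) = $4,593,812.40 / $1,326,212.40 = 3.4639.
%ΔEPS = DCL × %ΔSales = 3.4639 × +8.2% = +28.4%.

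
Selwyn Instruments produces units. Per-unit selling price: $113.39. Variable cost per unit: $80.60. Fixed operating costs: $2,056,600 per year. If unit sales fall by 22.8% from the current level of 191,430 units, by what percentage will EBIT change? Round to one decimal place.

At 191,430 units, contribution = 191,430 × $32.79 = $6,276,989.70.
EBIT = $6,276,989.70 − $2,056,600 = $4,220,389.70.
DOL = contribution ÷ EBIT = $6,276,989.70 ÷ $4,220,389.70 = 1.4873.
Operating income changes by 1.4873 × -22.8% = -33.9%.

-33.9%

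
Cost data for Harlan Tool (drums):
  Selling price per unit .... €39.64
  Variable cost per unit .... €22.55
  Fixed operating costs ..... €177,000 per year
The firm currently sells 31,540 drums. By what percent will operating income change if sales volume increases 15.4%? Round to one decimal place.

Contribution at this volume is 31,540 × €17.09 = €539,018.60.
EBIT = €539,018.60 − €177,000 = €362,018.60.
So DOL = total CM / EBIT = €539,018.60 / €362,018.60 = 1.4889.
So EBIT moves 1.4889 × (+15.4%) = +22.9%.

+22.9%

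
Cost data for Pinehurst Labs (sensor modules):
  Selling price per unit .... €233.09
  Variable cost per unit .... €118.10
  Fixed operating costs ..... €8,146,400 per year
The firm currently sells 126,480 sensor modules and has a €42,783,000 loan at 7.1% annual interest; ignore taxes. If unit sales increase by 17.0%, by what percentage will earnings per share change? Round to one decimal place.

+73.6%

At 126,480 units, contribution = 126,480 × €114.99 = €14,543,935.20.
Subtracting fixed costs: EBIT = €14,543,935.20 − €8,146,400 = €6,397,535.20.
After interest of €3,037,593.00, pre-tax earnings = €3,359,942.20.
DCL = total CM / (EBIT − I) = €14,543,935.20 / €3,359,942.20 = 4.3286.
EPS therefore changes by 4.3286 × (+17.0%) = +73.6%.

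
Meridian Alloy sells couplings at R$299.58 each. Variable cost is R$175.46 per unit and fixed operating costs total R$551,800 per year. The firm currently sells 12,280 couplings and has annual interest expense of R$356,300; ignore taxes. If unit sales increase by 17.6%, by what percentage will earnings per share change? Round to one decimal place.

+43.5%

Contribution at this volume is 12,280 × R$124.12 = R$1,524,193.60.
Operating income = contribution − fixed costs = R$1,524,193.60 − R$551,800 = R$972,393.60.
Interest = R$356,300.00, so EBIT − I = R$616,093.60.
DCL = total CM / (EBIT − I) = R$1,524,193.60 / R$616,093.60 = 2.4740.
%ΔEPS = DCL × %ΔSales = 2.4740 × +17.6% = +43.5%.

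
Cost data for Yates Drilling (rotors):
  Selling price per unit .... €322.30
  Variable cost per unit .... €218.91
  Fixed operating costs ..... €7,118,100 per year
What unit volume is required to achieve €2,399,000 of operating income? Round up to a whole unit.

92,051 rotors

Contribution margin per unit = €322.30 − €218.91 = €103.39.
Units = (FC + target) / CM = (€7,118,100 + €2,399,000) / €103.39 = 92,050.49, so 92,051 rotors.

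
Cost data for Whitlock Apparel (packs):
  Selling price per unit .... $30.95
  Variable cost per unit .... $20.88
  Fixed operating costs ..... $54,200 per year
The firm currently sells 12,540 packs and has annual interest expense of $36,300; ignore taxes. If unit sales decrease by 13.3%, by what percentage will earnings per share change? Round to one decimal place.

At 12,540 units, contribution = 12,540 × $10.07 = $126,277.80.
EBIT = $126,277.80 − $54,200 = $72,077.80.
Interest = $36,300.00, so EBIT − I = $35,777.80.
Degree of combined leverage = contribution ÷ (EBIT − I) = $126,277.80 ÷ $35,777.80 = 3.5295.
%ΔEPS = DCL × %ΔSales = 3.5295 × -13.3% = -46.9%.

-46.9%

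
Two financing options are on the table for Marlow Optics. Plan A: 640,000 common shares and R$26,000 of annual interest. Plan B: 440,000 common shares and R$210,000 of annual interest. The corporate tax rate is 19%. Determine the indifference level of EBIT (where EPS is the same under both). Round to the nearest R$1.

R$614,800

At indifference, (EBIT − 26,000)(1 − t)/640,000 = (EBIT − 210,000)(1 − t)/440,000.
Cancelling (1 − t) and cross-multiplying: 440,000·(EBIT − 26,000) = 640,000·(EBIT − 210,000).
Solving, EBIT = (210,000·640,000 − 26,000·440,000) / (640,000 − 440,000) = 122,960,000,000 / 200,000 = 614,800.00.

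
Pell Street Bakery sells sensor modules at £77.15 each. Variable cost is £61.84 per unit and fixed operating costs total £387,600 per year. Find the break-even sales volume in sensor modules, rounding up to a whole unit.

25,317 sensor modules

Contribution margin per unit = £77.15 − £61.84 = £15.31.
Units to break even: £387,600 ÷ £15.31 = 25,316.79, rounded up to 25,317.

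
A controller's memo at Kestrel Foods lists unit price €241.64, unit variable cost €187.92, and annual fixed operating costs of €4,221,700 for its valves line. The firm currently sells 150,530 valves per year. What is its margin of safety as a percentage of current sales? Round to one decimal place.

Contribution margin per unit = €241.64 − €187.92 = €53.72. Break-even units = €4,221,700 ÷ €53.72 = 78,587.12; break-even revenue = 78,587.12 × €241.64 = €18,989,791.29.
Actual sales revenue = 150,530 × €241.64 = €36,374,069.20.
Margin of safety = (€36,374,069.20 − €18,989,791.29) ÷ €36,374,069.20 = 47.8%.

47.8%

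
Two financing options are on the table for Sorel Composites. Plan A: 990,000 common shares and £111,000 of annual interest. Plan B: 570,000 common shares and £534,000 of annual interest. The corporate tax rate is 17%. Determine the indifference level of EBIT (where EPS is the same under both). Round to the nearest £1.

Set EPS_A = EPS_B: (EBIT − £111,000)(1 − 0.17) ÷ 990,000 = (EBIT − £534,000)(1 − 0.17) ÷ 570,000.
Cancelling (1 − t) and cross-multiplying: 570,000·(EBIT − 111,000) = 990,000·(EBIT − 534,000).
EBIT × (990,000 − 570,000) = 534,000 × 990,000 − 111,000 × 570,000 = 465,390,000,000, so EBIT = 465,390,000,000 ÷ 420,000 = 1,108,071.43.

£1,108,071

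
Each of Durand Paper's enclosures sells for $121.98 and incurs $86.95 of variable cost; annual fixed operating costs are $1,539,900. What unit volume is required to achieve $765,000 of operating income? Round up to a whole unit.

Contribution margin per unit = $121.98 − $86.95 = $35.03.
Required volume = (fixed costs + target profit) ÷ CM = ($1,539,900 + $765,000) ÷ $35.03 = 65,797.89, so 65,798 enclosures.

65,798 enclosures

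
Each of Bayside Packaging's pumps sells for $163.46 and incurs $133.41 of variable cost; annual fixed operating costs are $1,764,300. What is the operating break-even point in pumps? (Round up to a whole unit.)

58,713 pumps

Each unit contributes $163.46 − $133.41 = $30.05.
Break-even Q = $1,764,300 / $30.05 = 58,712.15 → 58,713 pumps.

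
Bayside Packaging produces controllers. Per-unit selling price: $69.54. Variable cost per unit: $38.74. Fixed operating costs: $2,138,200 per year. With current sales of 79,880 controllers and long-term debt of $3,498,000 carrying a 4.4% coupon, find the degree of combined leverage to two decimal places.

Total contribution margin = 79,880 × $30.80 = $2,460,304.00.
EBIT = $2,460,304.00 − $2,138,200 = $322,104.00. Interest = $153,912.00.
DOL = $2,460,304.00 ÷ $322,104.00 = 7.6382; DFL = $322,104.00 ÷ $168,192.00 = 1.9151.
DCL = DOL × DFL = 7.6382 × 1.9151 = 14.6279.

14.63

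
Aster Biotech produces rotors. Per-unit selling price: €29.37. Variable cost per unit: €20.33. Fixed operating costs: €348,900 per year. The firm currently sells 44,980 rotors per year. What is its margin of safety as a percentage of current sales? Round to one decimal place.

14.2%

Each unit contributes €29.37 − €20.33 = €9.04. Break-even units = €348,900 ÷ €9.04 = 38,595.13; break-even revenue = 38,595.13 × €29.37 = €1,133,539.05.
Actual sales revenue = 44,980 × €29.37 = €1,321,062.60.
Margin of safety = (€1,321,062.60 − €1,133,539.05) ÷ €1,321,062.60 = 14.2%.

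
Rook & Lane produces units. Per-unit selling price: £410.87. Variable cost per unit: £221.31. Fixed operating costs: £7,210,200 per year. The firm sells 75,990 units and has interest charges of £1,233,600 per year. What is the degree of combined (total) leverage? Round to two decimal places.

At 75,990 units, contribution = 75,990 × £189.56 = £14,404,664.40.
Operating income = contribution − fixed costs = £14,404,664.40 − £7,210,200 = £7,194,464.40. Interest = £1,233,600.00.
DOL = £14,404,664.40 ÷ £7,194,464.40 = 2.0022; DFL = £7,194,464.40 ÷ £5,960,864.40 = 1.2069.
DCL = DOL × DFL = 2.0022 × 1.2069 = 2.4165.

2.42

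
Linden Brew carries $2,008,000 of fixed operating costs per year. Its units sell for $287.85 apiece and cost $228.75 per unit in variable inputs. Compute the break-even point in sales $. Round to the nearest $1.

$9,780,081

Contribution margin per unit = $287.85 − $228.75 = $59.10, a CM ratio of $59.10 ÷ $287.85 = 0.2053.
Break-even sales = FC ÷ CM ratio = $2,008,000 × $287.85 / $59.10 = $9,780,081.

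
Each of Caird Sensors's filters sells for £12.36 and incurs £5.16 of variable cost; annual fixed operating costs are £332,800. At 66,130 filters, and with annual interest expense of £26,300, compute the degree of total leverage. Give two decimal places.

4.07

Contribution at this volume is 66,130 × £7.20 = £476,136.00.
EBIT = £476,136.00 − £332,800 = £143,336.00. Interest = £26,300.00, so EBIT − I = £117,036.00.
Degree of total leverage = total CM / (EBIT − interest) = £476,136.00 / £117,036.00 = 4.0683.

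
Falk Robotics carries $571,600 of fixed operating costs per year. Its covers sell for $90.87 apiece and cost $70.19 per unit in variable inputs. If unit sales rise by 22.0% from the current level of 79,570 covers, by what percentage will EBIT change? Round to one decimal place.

Total contribution margin = 79,570 × $20.68 = $1,645,507.60.
EBIT = $1,645,507.60 − $571,600 = $1,073,907.60.
Degree of operating leverage = $1,645,507.60 / $1,073,907.60 = 1.5323.
%ΔEBIT = DOL × %ΔSales = 1.5323 × +22.0% = +33.7%.

+33.7%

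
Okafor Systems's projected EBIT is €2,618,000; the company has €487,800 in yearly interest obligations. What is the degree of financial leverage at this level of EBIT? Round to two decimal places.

Annual interest charges come to €487,800.00.
Degree of financial leverage = EBIT / (EBIT − interest) = €2,618,000 / €2,130,200.00 = 1.2290.

1.23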